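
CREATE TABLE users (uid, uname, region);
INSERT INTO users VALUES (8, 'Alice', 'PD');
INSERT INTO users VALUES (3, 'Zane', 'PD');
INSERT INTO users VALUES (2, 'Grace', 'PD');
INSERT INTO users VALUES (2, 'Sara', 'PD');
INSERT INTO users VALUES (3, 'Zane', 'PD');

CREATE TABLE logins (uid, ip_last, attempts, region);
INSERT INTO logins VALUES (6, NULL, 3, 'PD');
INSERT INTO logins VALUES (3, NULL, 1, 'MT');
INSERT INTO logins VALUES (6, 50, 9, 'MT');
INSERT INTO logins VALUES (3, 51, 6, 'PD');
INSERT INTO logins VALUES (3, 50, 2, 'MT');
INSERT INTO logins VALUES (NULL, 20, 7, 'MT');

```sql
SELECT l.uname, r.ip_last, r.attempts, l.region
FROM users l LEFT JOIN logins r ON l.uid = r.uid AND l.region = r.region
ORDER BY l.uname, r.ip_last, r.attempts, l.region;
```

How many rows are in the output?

5

LEFT JOIN keeps every row from `users`; unmatched rows get NULL for `logins`'s columns.
Matching on l.uid = r.uid AND l.region = r.region. A NULL in a compared column never satisfies the condition.
- l (uid=8, region=PD) has no partner → padded with NULL.
- l (uid=3, region=PD) pairs with 1 row(s) of r.
- l (uid=2, region=PD) has no partner → padded with NULL.
- l (uid=2, region=PD) has no partner → padded with NULL.
- l (uid=3, region=PD) pairs with 1 row(s) of r.
Total: 2 matched + 3 padded = 5 rows.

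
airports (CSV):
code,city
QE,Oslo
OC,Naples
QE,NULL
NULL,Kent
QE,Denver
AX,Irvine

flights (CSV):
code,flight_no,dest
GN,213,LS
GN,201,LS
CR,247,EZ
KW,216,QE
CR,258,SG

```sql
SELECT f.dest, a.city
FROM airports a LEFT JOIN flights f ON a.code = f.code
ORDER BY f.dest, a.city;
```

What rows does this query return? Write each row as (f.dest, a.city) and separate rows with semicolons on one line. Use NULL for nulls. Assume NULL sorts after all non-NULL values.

(NULL, Denver); (NULL, Irvine); (NULL, Kent); (NULL, Naples); (NULL, Oslo); (NULL, NULL)

LEFT JOIN keeps every row from `airports`; unmatched rows get NULL for `flights`'s columns.
Matching on a.code = f.code. A NULL in a compared column never satisfies the condition.
- a (code=QE) has no partner → padded with NULL.
- a (code=OC) has no partner → padded with NULL.
- a (code=QE) has no partner → padded with NULL.
- a (code=NULL) has no partner → padded with NULL.
- a (code=QE) has no partner → padded with NULL.
- a (code=AX) has no partner → padded with NULL.
After projecting and ordering:
f.dest | a.city
NULL | Denver
NULL | Irvine
NULL | Kent
NULL | Naples
NULL | Oslo
NULL | NULL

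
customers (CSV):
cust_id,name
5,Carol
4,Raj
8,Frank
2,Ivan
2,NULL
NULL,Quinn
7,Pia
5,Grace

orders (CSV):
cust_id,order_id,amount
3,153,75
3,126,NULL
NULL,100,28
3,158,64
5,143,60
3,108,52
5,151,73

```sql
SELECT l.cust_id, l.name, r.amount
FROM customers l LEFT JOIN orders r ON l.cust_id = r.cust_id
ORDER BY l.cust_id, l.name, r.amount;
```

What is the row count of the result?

10

LEFT JOIN keeps every row from `customers`; unmatched rows get NULL for `orders`'s columns.
Matching on l.cust_id = r.cust_id. A NULL in a compared column never satisfies the condition.
- l row (cust_id=5): matches 2 r row(s) → 2 output row(s).
- l row (cust_id=4): no match → kept, r columns NULL.
- l row (cust_id=8): no match → kept, r columns NULL.
- l row (cust_id=2): no match → kept, r columns NULL.
- l row (cust_id=2): no match → kept, r columns NULL.
- l row (cust_id=NULL): no match → kept, r columns NULL.
- l row (cust_id=7): no match → kept, r columns NULL.
- l row (cust_id=5): matches 2 r row(s) → 2 output row(s).
Total: 4 matched + 6 padded = 10 rows.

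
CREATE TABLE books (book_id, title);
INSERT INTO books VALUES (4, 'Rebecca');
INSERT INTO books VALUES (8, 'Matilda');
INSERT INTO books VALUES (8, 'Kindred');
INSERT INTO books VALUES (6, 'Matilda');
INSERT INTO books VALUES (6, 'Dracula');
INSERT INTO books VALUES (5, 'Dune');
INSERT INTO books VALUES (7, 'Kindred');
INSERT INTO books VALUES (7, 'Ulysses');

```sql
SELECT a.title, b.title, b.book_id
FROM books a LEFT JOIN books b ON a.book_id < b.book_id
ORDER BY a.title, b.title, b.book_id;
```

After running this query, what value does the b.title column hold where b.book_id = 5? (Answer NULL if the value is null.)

LEFT JOIN keeps every row from `books a`; unmatched rows get NULL for `books b`'s columns.
Matching on a.book_id < b.book_id.
Matched pairs: 25; unmatched a rows kept: 2.

Dune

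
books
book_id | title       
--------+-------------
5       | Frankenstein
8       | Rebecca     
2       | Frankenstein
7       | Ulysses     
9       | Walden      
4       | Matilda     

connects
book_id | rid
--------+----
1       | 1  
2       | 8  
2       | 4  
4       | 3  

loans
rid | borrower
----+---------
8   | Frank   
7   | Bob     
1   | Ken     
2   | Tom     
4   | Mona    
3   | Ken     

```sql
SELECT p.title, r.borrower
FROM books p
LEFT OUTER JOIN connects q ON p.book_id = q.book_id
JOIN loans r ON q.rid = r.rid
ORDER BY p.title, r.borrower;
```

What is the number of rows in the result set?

3

Step 1 — p LEFT JOIN q on book_id → 7 row(s).
Then INNER JOIN `loans r` on rid: keep only rows whose q.rid appears in r.
Result: 3 row(s).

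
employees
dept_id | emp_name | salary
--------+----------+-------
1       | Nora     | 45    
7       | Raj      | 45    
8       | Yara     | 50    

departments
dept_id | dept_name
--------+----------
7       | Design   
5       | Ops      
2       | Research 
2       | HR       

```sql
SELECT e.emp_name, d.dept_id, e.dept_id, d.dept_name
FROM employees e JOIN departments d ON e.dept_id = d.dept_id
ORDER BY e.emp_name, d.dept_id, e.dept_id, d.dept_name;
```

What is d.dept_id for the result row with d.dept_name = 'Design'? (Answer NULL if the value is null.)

INNER JOIN keeps only pairs where the ON condition holds.
Matching on e.dept_id = d.dept_id.
- e (dept_id=1) has no partner → excluded.
- e (dept_id=7) pairs with 1 row(s) of d.
- e (dept_id=8) has no partner → excluded.

7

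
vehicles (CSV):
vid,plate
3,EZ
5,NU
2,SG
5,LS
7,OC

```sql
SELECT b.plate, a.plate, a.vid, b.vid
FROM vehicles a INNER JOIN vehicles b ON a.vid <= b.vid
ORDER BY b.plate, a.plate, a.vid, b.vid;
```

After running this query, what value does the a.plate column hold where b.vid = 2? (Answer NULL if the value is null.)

SG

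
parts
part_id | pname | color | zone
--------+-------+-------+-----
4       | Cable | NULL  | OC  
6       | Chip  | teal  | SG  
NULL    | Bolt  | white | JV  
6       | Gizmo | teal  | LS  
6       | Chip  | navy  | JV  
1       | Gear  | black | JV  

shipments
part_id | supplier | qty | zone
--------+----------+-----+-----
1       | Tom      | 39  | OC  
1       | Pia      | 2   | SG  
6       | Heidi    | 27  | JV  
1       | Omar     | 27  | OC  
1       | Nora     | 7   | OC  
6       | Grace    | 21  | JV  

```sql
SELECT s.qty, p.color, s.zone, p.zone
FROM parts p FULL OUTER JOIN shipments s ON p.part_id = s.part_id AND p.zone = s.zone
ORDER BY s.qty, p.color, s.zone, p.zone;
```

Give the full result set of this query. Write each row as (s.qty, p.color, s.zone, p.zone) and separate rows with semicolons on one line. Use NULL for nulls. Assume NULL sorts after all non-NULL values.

(2, NULL, SG, NULL); (7, NULL, OC, NULL); (21, navy, JV, JV); (27, navy, JV, JV); (27, NULL, OC, NULL); (39, NULL, OC, NULL); (NULL, black, NULL, JV); (NULL, teal, NULL, LS); (NULL, teal, NULL, SG); (NULL, white, NULL, JV); (NULL, NULL, NULL, OC)

FULL OUTER JOIN keeps every row from both sides; unmatched rows get NULL for the other side's columns.
Matching on p.part_id = s.part_id AND p.zone = s.zone. A NULL in a compared column never satisfies the condition.
- part_id=4, zone=OC: no s row matches, row kept with s columns NULL.
- part_id=6, zone=SG: no s row matches, row kept with s columns NULL.
- part_id=NULL, zone=JV: no s row matches, row kept with s columns NULL.
- part_id=6, zone=LS: no s row matches, row kept with s columns NULL.
- part_id=6, zone=JV: 2 matching s row(s), so 2 row(s) emitted.
- part_id=1, zone=JV: no s row matches, row kept with s columns NULL.
- plus 4 unmatched s row(s), each kept with NULL p columns.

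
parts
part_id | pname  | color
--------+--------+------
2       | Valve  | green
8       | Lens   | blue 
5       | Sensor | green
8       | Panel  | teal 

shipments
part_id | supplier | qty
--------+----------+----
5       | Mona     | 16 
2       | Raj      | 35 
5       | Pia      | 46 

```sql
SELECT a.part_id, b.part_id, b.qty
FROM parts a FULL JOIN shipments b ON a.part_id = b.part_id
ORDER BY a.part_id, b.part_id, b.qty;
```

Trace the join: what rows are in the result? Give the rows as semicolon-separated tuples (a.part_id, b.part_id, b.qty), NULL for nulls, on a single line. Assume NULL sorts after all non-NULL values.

(2, 2, 35); (5, 5, 16); (5, 5, 46); (8, NULL, NULL); (8, NULL, NULL)

FULL OUTER JOIN keeps every row from both sides; unmatched rows get NULL for the other side's columns.
Matching on a.part_id = b.part_id.
Matched pairs: 3; unmatched a rows kept: 2; unmatched b rows kept: 0.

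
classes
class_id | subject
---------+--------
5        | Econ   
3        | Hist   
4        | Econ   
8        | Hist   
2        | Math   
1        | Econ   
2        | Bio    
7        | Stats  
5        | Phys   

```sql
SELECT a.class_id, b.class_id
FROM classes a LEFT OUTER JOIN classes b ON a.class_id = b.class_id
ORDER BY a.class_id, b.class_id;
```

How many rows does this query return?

LEFT JOIN keeps every row from `classes a`; unmatched rows get NULL for `classes b`'s columns.
Matching on a.class_id = b.class_id.
- a[0] class_id=5 → 2 match(es) in b → 2 row(s).
- a[1] class_id=3 → 1 match(es) in b → 1 row(s).
- a[2] class_id=4 → 1 match(es) in b → 1 row(s).
- a[3] class_id=8 → 1 match(es) in b → 1 row(s).
- a[4] class_id=2 → 2 match(es) in b → 2 row(s).
- a[5] class_id=1 → 1 match(es) in b → 1 row(s).
- a[6] class_id=2 → 2 match(es) in b → 2 row(s).
- a[7] class_id=7 → 1 match(es) in b → 1 row(s).
- a[8] class_id=5 → 2 match(es) in b → 2 row(s).
Total: 13 rows.

13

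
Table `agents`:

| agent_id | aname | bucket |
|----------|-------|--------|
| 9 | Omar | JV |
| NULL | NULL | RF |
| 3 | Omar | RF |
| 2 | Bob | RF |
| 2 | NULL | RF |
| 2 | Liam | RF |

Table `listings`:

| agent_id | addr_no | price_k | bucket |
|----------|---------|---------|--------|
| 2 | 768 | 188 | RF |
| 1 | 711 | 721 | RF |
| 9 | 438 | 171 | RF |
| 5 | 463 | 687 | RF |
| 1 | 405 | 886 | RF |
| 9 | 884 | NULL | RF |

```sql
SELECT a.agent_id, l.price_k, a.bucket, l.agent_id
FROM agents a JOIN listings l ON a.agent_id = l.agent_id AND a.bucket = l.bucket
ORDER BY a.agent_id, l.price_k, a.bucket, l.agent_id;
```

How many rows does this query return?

INNER JOIN keeps only pairs where the ON condition holds.
Matching on a.agent_id = l.agent_id AND a.bucket = l.bucket. A NULL in a compared column never satisfies the condition.
- a[0] agent_id=9, bucket=JV → no match; dropped.
- a[1] agent_id=NULL, bucket=RF → no match; dropped.
- a[2] agent_id=3, bucket=RF → no match; dropped.
- a[3] agent_id=2, bucket=RF → 1 match(es) in l → 1 row(s).
- a[4] agent_id=2, bucket=RF → 1 match(es) in l → 1 row(s).
- a[5] agent_id=2, bucket=RF → 1 match(es) in l → 1 row(s).
Total: 3 rows.

3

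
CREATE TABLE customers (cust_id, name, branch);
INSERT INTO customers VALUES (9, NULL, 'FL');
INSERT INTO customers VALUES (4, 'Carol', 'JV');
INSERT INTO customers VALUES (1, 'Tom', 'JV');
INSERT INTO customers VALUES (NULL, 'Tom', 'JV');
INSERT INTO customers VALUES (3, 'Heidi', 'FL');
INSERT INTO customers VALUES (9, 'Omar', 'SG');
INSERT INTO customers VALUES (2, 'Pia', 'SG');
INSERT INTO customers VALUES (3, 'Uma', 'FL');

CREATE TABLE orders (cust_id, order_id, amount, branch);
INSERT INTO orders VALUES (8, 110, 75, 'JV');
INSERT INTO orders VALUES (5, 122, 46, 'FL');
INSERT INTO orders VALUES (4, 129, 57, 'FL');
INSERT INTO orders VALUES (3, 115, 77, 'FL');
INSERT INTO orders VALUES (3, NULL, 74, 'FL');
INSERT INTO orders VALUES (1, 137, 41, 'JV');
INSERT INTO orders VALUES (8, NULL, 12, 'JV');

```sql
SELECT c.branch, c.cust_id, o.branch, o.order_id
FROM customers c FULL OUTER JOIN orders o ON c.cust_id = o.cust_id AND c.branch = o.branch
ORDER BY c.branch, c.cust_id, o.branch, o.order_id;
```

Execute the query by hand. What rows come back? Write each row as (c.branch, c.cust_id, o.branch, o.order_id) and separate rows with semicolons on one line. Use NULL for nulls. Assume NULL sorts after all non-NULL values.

(FL, 3, FL, 115); (FL, 3, FL, 115); (FL, 3, FL, NULL); (FL, 3, FL, NULL); (FL, 9, NULL, NULL); (JV, 1, JV, 137); (JV, 4, NULL, NULL); (JV, NULL, NULL, NULL); (SG, 2, NULL, NULL); (SG, 9, NULL, NULL); (NULL, NULL, FL, 122); (NULL, NULL, FL, 129); (NULL, NULL, JV, 110); (NULL, NULL, JV, NULL)

FULL OUTER JOIN keeps every row from both sides; unmatched rows get NULL for the other side's columns.
Matching on c.cust_id = o.cust_id AND c.branch = o.branch. A NULL in a compared column never satisfies the condition.
- c[0] cust_id=9, branch=FL → no match; kept with NULLs on the o side.
- c[1] cust_id=4, branch=JV → no match; kept with NULLs on the o side.
- c[2] cust_id=1, branch=JV → 1 match(es) in o → 1 row(s).
- c[3] cust_id=NULL, branch=JV → no match; kept with NULLs on the o side.
- c[4] cust_id=3, branch=FL → 2 match(es) in o → 2 row(s).
- c[5] cust_id=9, branch=SG → no match; kept with NULLs on the o side.
- c[6] cust_id=2, branch=SG → no match; kept with NULLs on the o side.
- c[7] cust_id=3, branch=FL → 2 match(es) in o → 2 row(s).
- 4 o row(s) had no c match → kept, c columns NULL.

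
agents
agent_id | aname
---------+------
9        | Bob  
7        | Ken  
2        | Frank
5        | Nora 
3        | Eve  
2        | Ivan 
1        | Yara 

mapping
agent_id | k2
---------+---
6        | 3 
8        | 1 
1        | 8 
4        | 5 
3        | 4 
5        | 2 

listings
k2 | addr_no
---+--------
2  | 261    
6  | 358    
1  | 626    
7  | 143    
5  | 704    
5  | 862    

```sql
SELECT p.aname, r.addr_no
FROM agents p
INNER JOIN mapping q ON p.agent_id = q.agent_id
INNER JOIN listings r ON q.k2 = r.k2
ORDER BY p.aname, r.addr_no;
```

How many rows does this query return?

Step 1 — p INNER JOIN q on agent_id → 3 row(s).
Then INNER JOIN `listings r` on k2: keep only rows whose q.k2 appears in r.
Result: 1 row(s).

1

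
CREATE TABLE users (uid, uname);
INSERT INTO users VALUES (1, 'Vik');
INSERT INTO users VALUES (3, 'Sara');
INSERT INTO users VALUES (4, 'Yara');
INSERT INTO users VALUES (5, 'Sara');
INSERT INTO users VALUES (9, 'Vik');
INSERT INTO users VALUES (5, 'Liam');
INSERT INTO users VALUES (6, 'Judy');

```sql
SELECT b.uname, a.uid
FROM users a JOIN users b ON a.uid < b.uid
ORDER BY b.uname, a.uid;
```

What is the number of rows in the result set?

20

INNER JOIN keeps only pairs where the ON condition holds.
Matching on a.uid < b.uid.
- a[0] uid=1 → 6 match(es) in b → 6 row(s).
- a[1] uid=3 → 5 match(es) in b → 5 row(s).
- a[2] uid=4 → 4 match(es) in b → 4 row(s).
- a[3] uid=5 → 2 match(es) in b → 2 row(s).
- a[4] uid=9 → no match; dropped.
- a[5] uid=5 → 2 match(es) in b → 2 row(s).
- a[6] uid=6 → 1 match(es) in b → 1 row(s).
Total: 20 rows.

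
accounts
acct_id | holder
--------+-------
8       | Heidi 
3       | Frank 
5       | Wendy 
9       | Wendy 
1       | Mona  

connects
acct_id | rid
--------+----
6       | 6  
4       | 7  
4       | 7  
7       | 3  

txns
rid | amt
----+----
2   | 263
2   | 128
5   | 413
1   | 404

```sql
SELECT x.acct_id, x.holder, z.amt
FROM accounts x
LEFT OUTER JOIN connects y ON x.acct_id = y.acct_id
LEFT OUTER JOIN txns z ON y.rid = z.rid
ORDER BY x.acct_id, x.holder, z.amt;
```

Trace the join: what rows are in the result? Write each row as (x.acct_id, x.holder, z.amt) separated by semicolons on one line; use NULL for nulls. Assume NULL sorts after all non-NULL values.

(1, Mona, NULL); (3, Frank, NULL); (5, Wendy, NULL); (8, Heidi, NULL); (9, Wendy, NULL)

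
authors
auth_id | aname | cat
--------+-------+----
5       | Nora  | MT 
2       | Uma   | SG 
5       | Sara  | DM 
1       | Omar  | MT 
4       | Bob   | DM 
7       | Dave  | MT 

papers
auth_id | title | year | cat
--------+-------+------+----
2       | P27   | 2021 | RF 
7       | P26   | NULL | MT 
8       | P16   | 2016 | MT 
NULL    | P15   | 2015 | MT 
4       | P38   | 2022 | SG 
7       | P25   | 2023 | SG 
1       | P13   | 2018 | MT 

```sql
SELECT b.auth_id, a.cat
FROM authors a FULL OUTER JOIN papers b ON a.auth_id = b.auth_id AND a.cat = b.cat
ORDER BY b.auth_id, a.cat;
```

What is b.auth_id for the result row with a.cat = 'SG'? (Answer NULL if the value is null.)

NULL

FULL OUTER JOIN keeps every row from both sides; unmatched rows get NULL for the other side's columns.
Matching on a.auth_id = b.auth_id AND a.cat = b.cat. A NULL in a compared column never satisfies the condition.
- auth_id=5, cat=MT: no b row matches, row kept with b columns NULL.
- auth_id=2, cat=SG: no b row matches, row kept with b columns NULL.
- auth_id=5, cat=DM: no b row matches, row kept with b columns NULL.
- auth_id=1, cat=MT: 1 matching b row(s), so 1 row(s) emitted.
- auth_id=4, cat=DM: no b row matches, row kept with b columns NULL.
- auth_id=7, cat=MT: 1 matching b row(s), so 1 row(s) emitted.
- 5 row(s) from b found no a partner → padded with NULL.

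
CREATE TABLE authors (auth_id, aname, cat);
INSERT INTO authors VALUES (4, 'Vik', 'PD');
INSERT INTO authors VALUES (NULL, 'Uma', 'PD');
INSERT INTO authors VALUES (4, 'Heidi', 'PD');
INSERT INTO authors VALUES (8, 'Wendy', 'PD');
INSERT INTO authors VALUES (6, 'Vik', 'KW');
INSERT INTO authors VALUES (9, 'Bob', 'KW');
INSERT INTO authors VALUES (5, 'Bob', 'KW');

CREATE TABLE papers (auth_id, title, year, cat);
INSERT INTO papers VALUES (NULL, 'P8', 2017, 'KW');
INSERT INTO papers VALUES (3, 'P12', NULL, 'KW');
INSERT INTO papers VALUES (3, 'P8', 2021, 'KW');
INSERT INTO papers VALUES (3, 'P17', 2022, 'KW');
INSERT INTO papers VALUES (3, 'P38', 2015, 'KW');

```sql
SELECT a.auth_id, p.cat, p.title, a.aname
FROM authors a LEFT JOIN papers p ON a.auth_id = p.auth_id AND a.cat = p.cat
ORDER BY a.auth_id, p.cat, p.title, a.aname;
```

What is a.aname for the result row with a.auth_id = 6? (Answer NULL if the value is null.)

LEFT JOIN keeps every row from `authors`; unmatched rows get NULL for `papers`'s columns.
Matching on a.auth_id = p.auth_id AND a.cat = p.cat. A NULL in a compared column never satisfies the condition.
- auth_id=4, cat=PD: no p row matches, row kept with p columns NULL.
- auth_id=NULL, cat=PD: no p row matches, row kept with p columns NULL.
- auth_id=4, cat=PD: no p row matches, row kept with p columns NULL.
- auth_id=8, cat=PD: no p row matches, row kept with p columns NULL.
- auth_id=6, cat=KW: no p row matches, row kept with p columns NULL.
- auth_id=9, cat=KW: no p row matches, row kept with p columns NULL.
- auth_id=5, cat=KW: no p row matches, row kept with p columns NULL.

Vik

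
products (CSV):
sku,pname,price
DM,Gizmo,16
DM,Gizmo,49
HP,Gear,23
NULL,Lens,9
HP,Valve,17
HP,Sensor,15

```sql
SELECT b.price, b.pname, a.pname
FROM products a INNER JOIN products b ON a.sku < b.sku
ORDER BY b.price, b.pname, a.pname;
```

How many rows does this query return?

6

INNER JOIN keeps only pairs where the ON condition holds.
Matching on a.sku < b.sku. A NULL in a compared column never satisfies the condition.
- sku=DM: 3 matching b row(s), so 3 row(s) emitted.
- sku=DM: 3 matching b row(s), so 3 row(s) emitted.
- sku=HP: no matching b row, dropped.
- sku=NULL: no matching b row, dropped.
- sku=HP: no matching b row, dropped.
- sku=HP: no matching b row, dropped.
Total: 6 rows.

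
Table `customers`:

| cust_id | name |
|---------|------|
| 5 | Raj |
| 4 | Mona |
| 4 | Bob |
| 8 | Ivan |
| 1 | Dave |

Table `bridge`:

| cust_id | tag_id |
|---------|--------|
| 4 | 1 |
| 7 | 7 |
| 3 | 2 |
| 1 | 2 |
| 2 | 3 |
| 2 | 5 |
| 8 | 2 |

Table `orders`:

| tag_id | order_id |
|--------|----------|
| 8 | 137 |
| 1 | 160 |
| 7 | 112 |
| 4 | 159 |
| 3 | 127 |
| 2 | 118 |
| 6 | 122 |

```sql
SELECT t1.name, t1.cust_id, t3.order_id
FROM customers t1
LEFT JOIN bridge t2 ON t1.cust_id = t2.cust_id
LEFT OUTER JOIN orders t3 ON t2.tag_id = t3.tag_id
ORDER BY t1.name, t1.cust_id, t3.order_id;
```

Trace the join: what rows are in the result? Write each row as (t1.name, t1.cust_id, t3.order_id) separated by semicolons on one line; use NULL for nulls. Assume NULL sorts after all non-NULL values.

Joins associate left-to-right: customers LEFT JOIN bridge on cust_id gives 5 intermediate row(s).
Then LEFT JOIN `orders t3` on tag_id: each of those 5 rows is kept; rows whose t2.tag_id has no match in t3 get NULL for t3's columns.

(Bob, 4, 160); (Dave, 1, 118); (Ivan, 8, 118); (Mona, 4, 160); (Raj, 5, NULL)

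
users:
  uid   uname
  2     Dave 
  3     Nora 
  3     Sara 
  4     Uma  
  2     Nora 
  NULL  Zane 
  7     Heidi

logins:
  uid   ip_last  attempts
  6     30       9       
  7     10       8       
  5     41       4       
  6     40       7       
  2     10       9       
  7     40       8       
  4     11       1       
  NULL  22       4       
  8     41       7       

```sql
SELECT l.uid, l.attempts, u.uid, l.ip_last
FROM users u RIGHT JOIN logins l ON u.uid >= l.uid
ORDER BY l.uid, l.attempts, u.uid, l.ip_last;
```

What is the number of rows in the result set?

RIGHT JOIN keeps every row from `logins`; unmatched rows get NULL for `users`'s columns.
Matching on u.uid >= l.uid. A NULL in a compared column never satisfies the condition.
- u (uid=2) pairs with 1 row(s) of l.
- u (uid=3) pairs with 1 row(s) of l.
- u (uid=3) pairs with 1 row(s) of l.
- u (uid=4) pairs with 2 row(s) of l.
- u (uid=2) pairs with 1 row(s) of l.
- u (uid=NULL) has no partner in l.
- u (uid=7) pairs with 7 row(s) of l.
- plus 2 unmatched l row(s), each kept with NULL u columns.
Total: 13 matched + 2 padded = 15 rows.

15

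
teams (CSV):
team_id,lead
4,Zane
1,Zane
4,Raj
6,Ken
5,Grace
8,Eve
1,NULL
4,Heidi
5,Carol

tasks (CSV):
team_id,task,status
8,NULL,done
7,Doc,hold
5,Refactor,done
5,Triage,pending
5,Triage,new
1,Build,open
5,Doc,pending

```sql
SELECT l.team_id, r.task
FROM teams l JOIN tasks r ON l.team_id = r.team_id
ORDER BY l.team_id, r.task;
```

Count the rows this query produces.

11

INNER JOIN keeps only pairs where the ON condition holds.
Matching on l.team_id = r.team_id.
Matched pairs: 11.
Total: 11 rows.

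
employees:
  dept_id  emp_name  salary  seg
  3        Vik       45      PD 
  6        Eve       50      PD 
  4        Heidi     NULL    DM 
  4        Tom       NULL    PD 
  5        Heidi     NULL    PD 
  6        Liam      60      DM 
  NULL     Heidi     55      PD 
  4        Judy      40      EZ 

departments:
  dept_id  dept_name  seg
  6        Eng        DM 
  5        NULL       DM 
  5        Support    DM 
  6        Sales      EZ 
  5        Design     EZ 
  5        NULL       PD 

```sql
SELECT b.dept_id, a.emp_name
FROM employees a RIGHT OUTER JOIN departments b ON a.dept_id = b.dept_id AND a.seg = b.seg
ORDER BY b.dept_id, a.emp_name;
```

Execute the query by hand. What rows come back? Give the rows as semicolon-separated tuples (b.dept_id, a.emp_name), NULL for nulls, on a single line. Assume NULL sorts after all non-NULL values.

(5, Heidi); (5, NULL); (5, NULL); (5, NULL); (6, Liam); (6, NULL)

RIGHT JOIN keeps every row from `departments`; unmatched rows get NULL for `employees`'s columns.
Matching on a.dept_id = b.dept_id AND a.seg = b.seg. A NULL in a compared column never satisfies the condition.
- a[0] dept_id=3, seg=PD → no match.
- a[1] dept_id=6, seg=PD → no match.
- a[2] dept_id=4, seg=DM → no match.
- a[3] dept_id=4, seg=PD → no match.
- a[4] dept_id=5, seg=PD → 1 match(es) in b → 1 row(s).
- a[5] dept_id=6, seg=DM → 1 match(es) in b → 1 row(s).
- a[6] dept_id=NULL, seg=PD → no match.
- a[7] dept_id=4, seg=EZ → no match.
- plus 4 unmatched b row(s), each kept with NULL a columns.
After projecting and ordering:
b.dept_id | a.emp_name
5 | Heidi
5 | NULL
5 | NULL
5 | NULL
6 | Liam
6 | NULL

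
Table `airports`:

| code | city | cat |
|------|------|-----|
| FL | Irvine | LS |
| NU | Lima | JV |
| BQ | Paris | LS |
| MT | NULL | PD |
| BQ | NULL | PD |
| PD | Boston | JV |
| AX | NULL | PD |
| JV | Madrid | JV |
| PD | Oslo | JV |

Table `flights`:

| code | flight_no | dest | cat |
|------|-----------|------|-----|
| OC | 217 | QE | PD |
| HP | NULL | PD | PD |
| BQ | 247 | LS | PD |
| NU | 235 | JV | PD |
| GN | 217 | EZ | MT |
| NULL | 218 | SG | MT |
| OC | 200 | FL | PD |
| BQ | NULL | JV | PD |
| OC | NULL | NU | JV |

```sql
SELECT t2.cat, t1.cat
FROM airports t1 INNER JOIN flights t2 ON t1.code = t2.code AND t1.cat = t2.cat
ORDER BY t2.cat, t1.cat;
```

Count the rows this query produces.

INNER JOIN keeps only pairs where the ON condition holds.
Matching on t1.code = t2.code AND t1.cat = t2.cat. A NULL in a compared column never satisfies the condition.
- t1 (code=FL, cat=LS) has no partner → excluded.
- t1 (code=NU, cat=JV) has no partner → excluded.
- t1 (code=BQ, cat=LS) has no partner → excluded.
- t1 (code=MT, cat=PD) has no partner → excluded.
- t1 (code=BQ, cat=PD) pairs with 2 row(s) of t2.
- t1 (code=PD, cat=JV) has no partner → excluded.
- t1 (code=AX, cat=PD) has no partner → excluded.
- t1 (code=JV, cat=JV) has no partner → excluded.
- t1 (code=PD, cat=JV) has no partner → excluded.
Total: 2 rows.

2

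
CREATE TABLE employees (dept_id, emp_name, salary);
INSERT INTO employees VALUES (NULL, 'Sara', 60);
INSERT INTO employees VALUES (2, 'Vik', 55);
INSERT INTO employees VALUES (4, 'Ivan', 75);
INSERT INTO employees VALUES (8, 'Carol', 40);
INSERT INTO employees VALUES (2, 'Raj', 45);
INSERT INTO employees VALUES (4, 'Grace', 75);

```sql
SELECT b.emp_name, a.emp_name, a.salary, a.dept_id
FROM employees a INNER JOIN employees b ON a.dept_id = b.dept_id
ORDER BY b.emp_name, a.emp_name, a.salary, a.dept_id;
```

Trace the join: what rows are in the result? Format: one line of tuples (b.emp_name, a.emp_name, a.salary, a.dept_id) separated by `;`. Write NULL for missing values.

(Carol, Carol, 40, 8); (Grace, Grace, 75, 4); (Grace, Ivan, 75, 4); (Ivan, Grace, 75, 4); (Ivan, Ivan, 75, 4); (Raj, Raj, 45, 2); (Raj, Vik, 55, 2); (Vik, Raj, 45, 2); (Vik, Vik, 55, 2)

INNER JOIN keeps only pairs where the ON condition holds.
Matching on a.dept_id = b.dept_id. A NULL in a compared column never satisfies the condition.
- a row (dept_id=NULL): no match → dropped.
- a row (dept_id=2): matches 2 b row(s) → 2 output row(s).
- a row (dept_id=4): matches 2 b row(s) → 2 output row(s).
- a row (dept_id=8): matches 1 b row(s) → 1 output row(s).
- a row (dept_id=2): matches 2 b row(s) → 2 output row(s).
- a row (dept_id=4): matches 2 b row(s) → 2 output row(s).
After projecting and ordering:
b.emp_name | a.emp_name | a.salary | a.dept_id
Carol | Carol | 40 | 8
Grace | Grace | 75 | 4
Grace | Ivan | 75 | 4
Ivan | Grace | 75 | 4
Ivan | Ivan | 75 | 4
Raj | Raj | 45 | 2
Raj | Vik | 55 | 2
Vik | Raj | 45 | 2
Vik | Vik | 55 | 2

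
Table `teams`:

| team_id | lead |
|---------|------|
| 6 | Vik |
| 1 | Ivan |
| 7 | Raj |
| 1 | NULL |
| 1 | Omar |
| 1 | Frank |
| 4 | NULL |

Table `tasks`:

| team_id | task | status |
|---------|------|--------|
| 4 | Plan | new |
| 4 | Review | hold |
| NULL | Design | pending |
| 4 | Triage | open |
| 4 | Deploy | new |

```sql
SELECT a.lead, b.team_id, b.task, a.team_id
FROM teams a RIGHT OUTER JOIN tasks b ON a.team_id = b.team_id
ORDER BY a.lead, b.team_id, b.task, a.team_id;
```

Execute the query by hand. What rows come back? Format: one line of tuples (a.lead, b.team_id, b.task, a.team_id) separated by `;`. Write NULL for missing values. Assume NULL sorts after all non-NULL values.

RIGHT JOIN keeps every row from `tasks`; unmatched rows get NULL for `teams`'s columns.
Matching on a.team_id = b.team_id. A NULL in a compared column never satisfies the condition.
- team_id=6: no matching b row.
- team_id=1: no matching b row.
- team_id=7: no matching b row.
- team_id=1: no matching b row.
- team_id=1: no matching b row.
- team_id=1: no matching b row.
- team_id=4: 4 matching b row(s), so 4 row(s) emitted.
- 1 row(s) from b found no a partner → padded with NULL.
After projecting and ordering:
a.lead | b.team_id | b.task | a.team_id
NULL | 4 | Deploy | 4
NULL | 4 | Plan | 4
NULL | 4 | Review | 4
NULL | 4 | Triage | 4
NULL | NULL | Design | NULL

(NULL, 4, Deploy, 4); (NULL, 4, Plan, 4); (NULL, 4, Review, 4); (NULL, 4, Triage, 4); (NULL, NULL, Design, NULL)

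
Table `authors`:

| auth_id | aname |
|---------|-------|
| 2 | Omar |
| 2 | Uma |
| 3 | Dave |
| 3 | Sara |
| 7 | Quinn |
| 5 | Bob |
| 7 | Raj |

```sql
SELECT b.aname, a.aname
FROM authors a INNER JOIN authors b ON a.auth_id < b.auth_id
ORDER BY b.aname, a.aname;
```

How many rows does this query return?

INNER JOIN keeps only pairs where the ON condition holds.
Matching on a.auth_id < b.auth_id.
- a[0] auth_id=2 → 5 match(es) in b → 5 row(s).
- a[1] auth_id=2 → 5 match(es) in b → 5 row(s).
- a[2] auth_id=3 → 3 match(es) in b → 3 row(s).
- a[3] auth_id=3 → 3 match(es) in b → 3 row(s).
- a[4] auth_id=7 → no match; dropped.
- a[5] auth_id=5 → 2 match(es) in b → 2 row(s).
- a[6] auth_id=7 → no match; dropped.
Total: 18 rows.

18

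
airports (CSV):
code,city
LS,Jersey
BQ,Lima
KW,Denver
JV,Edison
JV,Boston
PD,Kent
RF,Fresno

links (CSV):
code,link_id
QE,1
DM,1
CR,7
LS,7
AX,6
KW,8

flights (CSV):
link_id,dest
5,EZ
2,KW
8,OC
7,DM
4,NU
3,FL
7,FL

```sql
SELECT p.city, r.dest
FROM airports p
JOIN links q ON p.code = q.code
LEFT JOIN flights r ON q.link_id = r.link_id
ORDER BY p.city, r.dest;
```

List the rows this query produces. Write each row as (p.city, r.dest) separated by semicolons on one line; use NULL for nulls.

Joins associate left-to-right: airports INNER JOIN links on code gives 2 intermediate row(s).
Then LEFT JOIN `flights r` on link_id: each of those 2 rows is kept; rows whose q.link_id has no match in r get NULL for r's columns.

(Denver, OC); (Jersey, DM); (Jersey, FL)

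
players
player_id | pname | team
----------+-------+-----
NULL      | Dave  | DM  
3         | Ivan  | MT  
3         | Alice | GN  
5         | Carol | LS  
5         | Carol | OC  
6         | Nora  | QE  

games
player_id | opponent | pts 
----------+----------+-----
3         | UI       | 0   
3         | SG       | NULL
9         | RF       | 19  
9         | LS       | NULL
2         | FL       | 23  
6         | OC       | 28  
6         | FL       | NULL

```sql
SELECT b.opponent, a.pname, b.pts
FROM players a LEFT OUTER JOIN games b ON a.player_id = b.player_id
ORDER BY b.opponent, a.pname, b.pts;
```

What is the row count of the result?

LEFT JOIN keeps every row from `players`; unmatched rows get NULL for `games`'s columns.
Matching on a.player_id = b.player_id. A NULL in a compared column never satisfies the condition.
- a row (player_id=NULL): no match → kept, b columns NULL.
- a row (player_id=3): matches 2 b row(s) → 2 output row(s).
- a row (player_id=3): matches 2 b row(s) → 2 output row(s).
- a row (player_id=5): no match → kept, b columns NULL.
- a row (player_id=5): no match → kept, b columns NULL.
- a row (player_id=6): matches 2 b row(s) → 2 output row(s).
Total: 6 matched + 3 padded = 9 rows.

9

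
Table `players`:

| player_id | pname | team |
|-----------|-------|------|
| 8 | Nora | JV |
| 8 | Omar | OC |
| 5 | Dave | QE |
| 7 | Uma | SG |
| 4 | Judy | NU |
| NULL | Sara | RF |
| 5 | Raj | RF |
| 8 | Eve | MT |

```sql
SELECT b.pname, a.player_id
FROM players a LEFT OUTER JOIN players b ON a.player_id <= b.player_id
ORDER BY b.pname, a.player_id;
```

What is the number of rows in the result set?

LEFT JOIN keeps every row from `players a`; unmatched rows get NULL for `players b`'s columns.
Matching on a.player_id <= b.player_id. A NULL in a compared column never satisfies the condition.
- a[0] player_id=8 → 3 match(es) in b → 3 row(s).
- a[1] player_id=8 → 3 match(es) in b → 3 row(s).
- a[2] player_id=5 → 6 match(es) in b → 6 row(s).
- a[3] player_id=7 → 4 match(es) in b → 4 row(s).
- a[4] player_id=4 → 7 match(es) in b → 7 row(s).
- a[5] player_id=NULL → no match; kept with NULLs on the b side.
- a[6] player_id=5 → 6 match(es) in b → 6 row(s).
- a[7] player_id=8 → 3 match(es) in b → 3 row(s).
Total: 32 matched + 1 padded = 33 rows.

33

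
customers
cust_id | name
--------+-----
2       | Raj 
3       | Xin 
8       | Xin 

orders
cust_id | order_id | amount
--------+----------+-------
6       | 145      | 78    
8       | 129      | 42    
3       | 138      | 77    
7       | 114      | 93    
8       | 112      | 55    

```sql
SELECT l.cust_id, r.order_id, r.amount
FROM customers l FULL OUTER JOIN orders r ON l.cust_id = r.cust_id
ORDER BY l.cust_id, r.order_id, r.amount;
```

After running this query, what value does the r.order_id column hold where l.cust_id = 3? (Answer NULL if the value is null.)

138

FULL OUTER JOIN keeps every row from both sides; unmatched rows get NULL for the other side's columns.
Matching on l.cust_id = r.cust_id.
Matched pairs: 3; unmatched l rows kept: 1; unmatched r rows kept: 2.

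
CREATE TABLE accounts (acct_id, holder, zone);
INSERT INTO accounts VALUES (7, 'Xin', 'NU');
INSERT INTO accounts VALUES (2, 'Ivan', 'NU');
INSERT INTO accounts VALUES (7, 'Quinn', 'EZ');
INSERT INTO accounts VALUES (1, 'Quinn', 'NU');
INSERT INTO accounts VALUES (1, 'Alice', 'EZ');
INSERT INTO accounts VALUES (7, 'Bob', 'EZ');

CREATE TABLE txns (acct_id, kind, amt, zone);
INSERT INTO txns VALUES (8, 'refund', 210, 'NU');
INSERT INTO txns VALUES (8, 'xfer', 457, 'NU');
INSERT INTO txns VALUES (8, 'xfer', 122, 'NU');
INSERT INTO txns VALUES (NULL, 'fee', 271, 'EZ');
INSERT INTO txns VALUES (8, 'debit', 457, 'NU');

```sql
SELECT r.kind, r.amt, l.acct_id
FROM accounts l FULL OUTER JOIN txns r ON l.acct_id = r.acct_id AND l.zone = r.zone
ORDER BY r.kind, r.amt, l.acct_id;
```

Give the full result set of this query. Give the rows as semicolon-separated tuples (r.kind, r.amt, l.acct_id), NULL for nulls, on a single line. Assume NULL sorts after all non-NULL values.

(debit, 457, NULL); (fee, 271, NULL); (refund, 210, NULL); (xfer, 122, NULL); (xfer, 457, NULL); (NULL, NULL, 1); (NULL, NULL, 1); (NULL, NULL, 2); (NULL, NULL, 7); (NULL, NULL, 7); (NULL, NULL, 7)

FULL OUTER JOIN keeps every row from both sides; unmatched rows get NULL for the other side's columns.
Matching on l.acct_id = r.acct_id AND l.zone = r.zone. A NULL in a compared column never satisfies the condition.
- l[0] acct_id=7, zone=NU → no match; kept with NULLs on the r side.
- l[1] acct_id=2, zone=NU → no match; kept with NULLs on the r side.
- l[2] acct_id=7, zone=EZ → no match; kept with NULLs on the r side.
- l[3] acct_id=1, zone=NU → no match; kept with NULLs on the r side.
- l[4] acct_id=1, zone=EZ → no match; kept with NULLs on the r side.
- l[5] acct_id=7, zone=EZ → no match; kept with NULLs on the r side.
- 5 row(s) from r found no l partner → padded with NULL.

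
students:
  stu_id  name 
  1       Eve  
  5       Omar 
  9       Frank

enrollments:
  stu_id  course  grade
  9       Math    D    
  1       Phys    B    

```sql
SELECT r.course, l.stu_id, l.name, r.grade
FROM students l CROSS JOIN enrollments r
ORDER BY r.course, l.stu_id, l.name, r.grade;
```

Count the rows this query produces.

CROSS JOIN pairs every row of `students` with every row of `enrollments`: 3 × 2 = 6 rows.

6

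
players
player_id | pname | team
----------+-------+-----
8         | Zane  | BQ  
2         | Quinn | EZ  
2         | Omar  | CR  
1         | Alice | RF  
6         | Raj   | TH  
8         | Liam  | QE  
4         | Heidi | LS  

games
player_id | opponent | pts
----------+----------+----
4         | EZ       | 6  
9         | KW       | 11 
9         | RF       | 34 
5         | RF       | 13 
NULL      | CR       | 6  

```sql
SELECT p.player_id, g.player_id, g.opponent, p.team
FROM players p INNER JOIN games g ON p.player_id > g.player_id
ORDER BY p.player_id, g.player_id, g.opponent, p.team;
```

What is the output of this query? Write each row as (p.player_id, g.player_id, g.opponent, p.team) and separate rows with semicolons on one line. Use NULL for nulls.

INNER JOIN keeps only pairs where the ON condition holds.
Matching on p.player_id > g.player_id. A NULL in a compared column never satisfies the condition.
- p[0] player_id=8 → 2 match(es) in g → 2 row(s).
- p[1] player_id=2 → no match; dropped.
- p[2] player_id=2 → no match; dropped.
- p[3] player_id=1 → no match; dropped.
- p[4] player_id=6 → 2 match(es) in g → 2 row(s).
- p[5] player_id=8 → 2 match(es) in g → 2 row(s).
- p[6] player_id=4 → no match; dropped.
After projecting and ordering:
p.player_id | g.player_id | g.opponent | p.team
6 | 4 | EZ | TH
6 | 5 | RF | TH
8 | 4 | EZ | BQ
8 | 4 | EZ | QE
8 | 5 | RF | BQ
8 | 5 | RF | QE

(6, 4, EZ, TH); (6, 5, RF, TH); (8, 4, EZ, BQ); (8, 4, EZ, QE); (8, 5, RF, BQ); (8, 5, RF, QE)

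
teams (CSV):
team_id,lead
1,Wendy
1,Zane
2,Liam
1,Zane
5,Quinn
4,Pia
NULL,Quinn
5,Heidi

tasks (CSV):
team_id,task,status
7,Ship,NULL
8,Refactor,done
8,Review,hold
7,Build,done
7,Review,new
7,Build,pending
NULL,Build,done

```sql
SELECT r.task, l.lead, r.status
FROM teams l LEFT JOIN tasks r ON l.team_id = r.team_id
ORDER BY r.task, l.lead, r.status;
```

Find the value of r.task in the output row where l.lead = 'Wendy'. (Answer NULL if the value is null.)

NULL

LEFT JOIN keeps every row from `teams`; unmatched rows get NULL for `tasks`'s columns.
Matching on l.team_id = r.team_id. A NULL in a compared column never satisfies the condition.
- team_id=1: no r row matches, row kept with r columns NULL.
- team_id=1: no r row matches, row kept with r columns NULL.
- team_id=2: no r row matches, row kept with r columns NULL.
- team_id=1: no r row matches, row kept with r columns NULL.
- team_id=5: no r row matches, row kept with r columns NULL.
- team_id=4: no r row matches, row kept with r columns NULL.
- team_id=NULL: no r row matches, row kept with r columns NULL.
- team_id=5: no r row matches, row kept with r columns NULL.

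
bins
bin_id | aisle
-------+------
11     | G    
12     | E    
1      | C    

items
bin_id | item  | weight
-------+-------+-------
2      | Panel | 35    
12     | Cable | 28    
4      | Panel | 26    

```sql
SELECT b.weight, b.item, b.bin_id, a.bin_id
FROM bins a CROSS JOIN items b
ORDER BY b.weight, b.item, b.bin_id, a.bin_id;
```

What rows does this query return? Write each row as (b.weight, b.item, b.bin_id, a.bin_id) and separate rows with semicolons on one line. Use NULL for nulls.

(26, Panel, 4, 1); (26, Panel, 4, 11); (26, Panel, 4, 12); (28, Cable, 12, 1); (28, Cable, 12, 11); (28, Cable, 12, 12); (35, Panel, 2, 1); (35, Panel, 2, 11); (35, Panel, 2, 12)

CROSS JOIN pairs every row of `bins` with every row of `items`: 3 × 3 = 9 rows.
After projecting and ordering:
b.weight | b.item | b.bin_id | a.bin_id
26 | Panel | 4 | 1
26 | Panel | 4 | 11
26 | Panel | 4 | 12
28 | Cable | 12 | 1
28 | Cable | 12 | 11
28 | Cable | 12 | 12
35 | Panel | 2 | 1
35 | Panel | 2 | 11
35 | Panel | 2 | 12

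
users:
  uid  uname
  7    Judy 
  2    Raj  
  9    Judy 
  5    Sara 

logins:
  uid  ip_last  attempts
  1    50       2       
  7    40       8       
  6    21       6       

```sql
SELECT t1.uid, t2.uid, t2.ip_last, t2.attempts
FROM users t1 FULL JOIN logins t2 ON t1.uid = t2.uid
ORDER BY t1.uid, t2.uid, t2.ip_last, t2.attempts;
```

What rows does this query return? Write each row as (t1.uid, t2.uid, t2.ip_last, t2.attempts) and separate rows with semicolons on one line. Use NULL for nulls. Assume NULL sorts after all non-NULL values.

(2, NULL, NULL, NULL); (5, NULL, NULL, NULL); (7, 7, 40, 8); (9, NULL, NULL, NULL); (NULL, 1, 50, 2); (NULL, 6, 21, 6)

FULL OUTER JOIN keeps every row from both sides; unmatched rows get NULL for the other side's columns.
Matching on t1.uid = t2.uid.
- t1 (uid=7) pairs with 1 row(s) of t2.
- t1 (uid=2) has no partner → padded with NULL.
- t1 (uid=9) has no partner → padded with NULL.
- t1 (uid=5) has no partner → padded with NULL.
- 2 t2 row(s) had no t1 match → kept, t1 columns NULL.
After projecting and ordering:
t1.uid | t2.uid | t2.ip_last | t2.attempts
2 | NULL | NULL | NULL
5 | NULL | NULL | NULL
7 | 7 | 40 | 8
9 | NULL | NULL | NULL
NULL | 1 | 50 | 2
NULL | 6 | 21 | 6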